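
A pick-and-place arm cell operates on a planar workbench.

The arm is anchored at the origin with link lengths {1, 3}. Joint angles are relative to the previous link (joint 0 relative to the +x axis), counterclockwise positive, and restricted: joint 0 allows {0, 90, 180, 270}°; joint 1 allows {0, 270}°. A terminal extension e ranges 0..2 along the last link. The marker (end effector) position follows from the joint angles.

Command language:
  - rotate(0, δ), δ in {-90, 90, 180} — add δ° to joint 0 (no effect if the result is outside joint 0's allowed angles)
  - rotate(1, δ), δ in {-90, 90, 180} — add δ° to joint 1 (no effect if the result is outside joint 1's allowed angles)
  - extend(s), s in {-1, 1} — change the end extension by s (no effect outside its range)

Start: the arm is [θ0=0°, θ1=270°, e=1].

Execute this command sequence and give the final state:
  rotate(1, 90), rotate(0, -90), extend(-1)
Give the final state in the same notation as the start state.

[θ0=270°, θ1=0°, e=0]

initial: [θ0=0°, θ1=270°, e=1]
step 1 (rotate(1, 90)): [θ0=0°, θ1=0°, e=1]
step 2 (rotate(0, -90)): [θ0=270°, θ1=0°, e=1]
step 3 (extend(-1)): [θ0=270°, θ1=0°, e=0]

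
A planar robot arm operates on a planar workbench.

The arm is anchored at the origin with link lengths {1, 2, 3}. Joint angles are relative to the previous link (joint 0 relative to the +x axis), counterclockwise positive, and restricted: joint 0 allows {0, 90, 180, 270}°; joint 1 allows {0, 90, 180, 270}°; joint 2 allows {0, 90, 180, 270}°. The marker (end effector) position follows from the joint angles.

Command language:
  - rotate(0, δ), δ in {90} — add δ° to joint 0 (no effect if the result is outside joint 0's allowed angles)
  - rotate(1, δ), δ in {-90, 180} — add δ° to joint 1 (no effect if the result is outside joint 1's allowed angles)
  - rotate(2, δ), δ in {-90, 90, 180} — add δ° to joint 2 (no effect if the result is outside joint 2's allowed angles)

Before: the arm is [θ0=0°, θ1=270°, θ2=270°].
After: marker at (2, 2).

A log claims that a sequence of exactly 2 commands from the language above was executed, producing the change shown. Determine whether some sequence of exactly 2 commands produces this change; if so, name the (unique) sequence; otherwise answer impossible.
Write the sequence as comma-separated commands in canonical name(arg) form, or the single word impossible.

start: [θ0=0°, θ1=270°, θ2=270°]
1. rotate(0, 90) → [θ0=90°, θ1=270°, θ2=270°]
2. rotate(0, 90) → [θ0=180°, θ1=270°, θ2=270°]
all 36 alternatives checked — unique.

rotate(0, 90), rotate(0, 90)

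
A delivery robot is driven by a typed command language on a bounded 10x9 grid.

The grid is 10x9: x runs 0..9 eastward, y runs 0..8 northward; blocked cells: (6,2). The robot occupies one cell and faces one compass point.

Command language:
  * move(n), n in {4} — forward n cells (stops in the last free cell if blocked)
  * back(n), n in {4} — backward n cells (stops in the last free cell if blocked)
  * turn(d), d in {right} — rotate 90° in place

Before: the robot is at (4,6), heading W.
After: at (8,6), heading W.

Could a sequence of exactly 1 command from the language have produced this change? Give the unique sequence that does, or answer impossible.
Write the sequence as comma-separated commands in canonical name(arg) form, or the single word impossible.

back(4)

key: still facing W — the one step turns nothing
start: at (4,6), heading W
1. back(4) → at (8,6), heading W
all 3 alternatives checked — unique.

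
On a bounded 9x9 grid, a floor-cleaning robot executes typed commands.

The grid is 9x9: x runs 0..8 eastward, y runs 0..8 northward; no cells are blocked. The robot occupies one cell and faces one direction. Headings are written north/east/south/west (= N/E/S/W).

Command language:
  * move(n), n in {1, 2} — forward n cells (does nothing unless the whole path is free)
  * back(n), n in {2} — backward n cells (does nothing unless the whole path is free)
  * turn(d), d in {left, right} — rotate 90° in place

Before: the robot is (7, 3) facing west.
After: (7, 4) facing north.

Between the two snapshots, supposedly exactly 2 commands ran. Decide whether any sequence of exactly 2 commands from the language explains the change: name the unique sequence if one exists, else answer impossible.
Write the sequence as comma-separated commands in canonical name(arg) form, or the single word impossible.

turn(right), move(1)

key: running move(1) before turn(right) would end elsewhere — order is forced
from: (7, 3) facing west
[1] after turn(right): (7, 3) facing north
[2] after move(1): (7, 4) facing north
no rival 2-sequence matches.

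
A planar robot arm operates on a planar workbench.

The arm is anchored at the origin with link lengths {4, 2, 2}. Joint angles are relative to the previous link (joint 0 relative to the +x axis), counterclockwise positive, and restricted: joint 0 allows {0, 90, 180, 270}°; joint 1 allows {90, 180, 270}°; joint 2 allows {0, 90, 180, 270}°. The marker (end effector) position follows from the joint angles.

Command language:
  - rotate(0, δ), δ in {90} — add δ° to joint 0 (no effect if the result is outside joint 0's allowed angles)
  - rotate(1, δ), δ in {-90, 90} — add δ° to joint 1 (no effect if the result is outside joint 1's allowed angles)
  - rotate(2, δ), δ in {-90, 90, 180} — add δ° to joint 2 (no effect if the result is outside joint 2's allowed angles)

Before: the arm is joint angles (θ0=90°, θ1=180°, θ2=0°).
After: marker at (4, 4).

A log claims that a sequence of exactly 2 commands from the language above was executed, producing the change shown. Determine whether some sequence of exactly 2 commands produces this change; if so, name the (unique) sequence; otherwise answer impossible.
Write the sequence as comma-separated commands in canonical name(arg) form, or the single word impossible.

t0: joint angles (θ0=90°, θ1=180°, θ2=0°)
[1] after rotate(1, 90): joint angles (θ0=90°, θ1=270°, θ2=0°)
[2] after rotate(1, 90): joint angles (θ0=90°, θ1=270°, θ2=0°)
no rival 2-sequence matches.

rotate(1, 90), rotate(1, 90)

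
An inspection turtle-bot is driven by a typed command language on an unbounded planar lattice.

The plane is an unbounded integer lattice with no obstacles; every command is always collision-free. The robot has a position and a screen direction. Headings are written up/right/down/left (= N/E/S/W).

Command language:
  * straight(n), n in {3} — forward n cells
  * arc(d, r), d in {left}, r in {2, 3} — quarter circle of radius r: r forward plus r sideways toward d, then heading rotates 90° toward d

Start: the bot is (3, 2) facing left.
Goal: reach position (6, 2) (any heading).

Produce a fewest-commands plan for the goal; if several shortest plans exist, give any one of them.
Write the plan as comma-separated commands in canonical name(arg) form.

initial: (3, 2) facing left
[1] after arc(left, 2): (1, 0) facing down
[2] after arc(left, 3): (4, -3) facing right
[3] after arc(left, 2): (6, -1) facing up
[4] after straight(3): (6, 2) facing up
minimal: 4 command(s), checked below 4.

arc(left, 2), arc(left, 3), arc(left, 2), straight(3)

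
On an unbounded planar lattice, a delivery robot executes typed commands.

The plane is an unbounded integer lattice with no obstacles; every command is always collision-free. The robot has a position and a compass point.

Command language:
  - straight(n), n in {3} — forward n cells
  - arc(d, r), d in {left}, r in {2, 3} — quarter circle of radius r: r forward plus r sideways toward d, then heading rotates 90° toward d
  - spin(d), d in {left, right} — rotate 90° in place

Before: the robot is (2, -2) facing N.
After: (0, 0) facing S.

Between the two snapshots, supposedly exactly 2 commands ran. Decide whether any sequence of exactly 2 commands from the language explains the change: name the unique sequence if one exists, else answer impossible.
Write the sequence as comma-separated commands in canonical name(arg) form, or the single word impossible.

key: position moved to (0,0) AND the heading swung to S — translation plus rotation needed
begin: (2, -2) facing N
t=1 arc(left, 2) ⇒ (0, 0) facing W
t=2 spin(left) ⇒ (0, 0) facing S
all 25 alternatives checked — unique.

arc(left, 2), spin(left)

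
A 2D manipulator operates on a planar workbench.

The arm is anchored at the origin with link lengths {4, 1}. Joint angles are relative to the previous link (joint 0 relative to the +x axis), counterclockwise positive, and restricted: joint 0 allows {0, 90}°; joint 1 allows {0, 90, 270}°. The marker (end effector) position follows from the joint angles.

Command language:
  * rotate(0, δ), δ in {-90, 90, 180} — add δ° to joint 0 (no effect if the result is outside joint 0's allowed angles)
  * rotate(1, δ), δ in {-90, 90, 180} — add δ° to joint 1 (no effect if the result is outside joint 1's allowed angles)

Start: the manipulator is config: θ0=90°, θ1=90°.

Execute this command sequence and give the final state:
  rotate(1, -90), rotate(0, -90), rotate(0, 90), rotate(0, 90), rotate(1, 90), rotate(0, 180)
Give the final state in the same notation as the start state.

start: config: θ0=90°, θ1=90°
t=1 rotate(1, -90) ⇒ config: θ0=90°, θ1=0°
t=2 rotate(0, -90) ⇒ config: θ0=0°, θ1=0°
t=3 rotate(0, 90) ⇒ config: θ0=90°, θ1=0°
t=4 rotate(0, 90) ⇒ config: θ0=90°, θ1=0°
t=5 rotate(1, 90) ⇒ config: θ0=90°, θ1=90°
t=6 rotate(0, 180) ⇒ config: θ0=90°, θ1=90°

config: θ0=90°, θ1=90°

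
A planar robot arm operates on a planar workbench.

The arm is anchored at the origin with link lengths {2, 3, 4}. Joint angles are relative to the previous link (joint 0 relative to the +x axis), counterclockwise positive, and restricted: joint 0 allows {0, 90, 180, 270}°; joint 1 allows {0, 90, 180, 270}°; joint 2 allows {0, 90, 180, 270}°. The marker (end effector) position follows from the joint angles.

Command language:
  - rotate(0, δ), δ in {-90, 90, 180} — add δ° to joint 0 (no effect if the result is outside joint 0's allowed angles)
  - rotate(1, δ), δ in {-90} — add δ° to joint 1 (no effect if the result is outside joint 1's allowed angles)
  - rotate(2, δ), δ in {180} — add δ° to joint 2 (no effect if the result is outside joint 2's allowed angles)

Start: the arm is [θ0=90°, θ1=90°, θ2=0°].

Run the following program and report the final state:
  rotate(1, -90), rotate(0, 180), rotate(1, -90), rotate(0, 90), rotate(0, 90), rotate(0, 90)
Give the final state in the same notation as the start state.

start: [θ0=90°, θ1=90°, θ2=0°]
step 1 (rotate(1, -90)): [θ0=90°, θ1=0°, θ2=0°]
step 2 (rotate(0, 180)): [θ0=270°, θ1=0°, θ2=0°]
step 3 (rotate(1, -90)): [θ0=270°, θ1=270°, θ2=0°]
step 4 (rotate(0, 90)): [θ0=0°, θ1=270°, θ2=0°]
step 5 (rotate(0, 90)): [θ0=90°, θ1=270°, θ2=0°]
step 6 (rotate(0, 90)): [θ0=180°, θ1=270°, θ2=0°]

[θ0=180°, θ1=270°, θ2=0°]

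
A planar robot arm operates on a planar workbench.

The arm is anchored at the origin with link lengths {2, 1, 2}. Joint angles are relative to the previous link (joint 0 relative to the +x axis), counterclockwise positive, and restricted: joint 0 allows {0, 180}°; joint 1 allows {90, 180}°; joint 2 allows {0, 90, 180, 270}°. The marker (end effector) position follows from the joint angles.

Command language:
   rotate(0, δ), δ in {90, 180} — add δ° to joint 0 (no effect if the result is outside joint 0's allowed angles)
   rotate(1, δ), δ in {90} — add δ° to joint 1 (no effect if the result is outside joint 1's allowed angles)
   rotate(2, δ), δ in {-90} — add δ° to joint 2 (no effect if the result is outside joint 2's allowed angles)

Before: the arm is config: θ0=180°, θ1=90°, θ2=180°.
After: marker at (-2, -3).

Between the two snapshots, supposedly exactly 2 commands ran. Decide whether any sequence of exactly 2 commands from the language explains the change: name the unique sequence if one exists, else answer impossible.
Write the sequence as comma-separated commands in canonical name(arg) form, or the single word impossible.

initial: config: θ0=180°, θ1=90°, θ2=180°
t=1 rotate(2, -90) ⇒ config: θ0=180°, θ1=90°, θ2=90°
t=2 rotate(2, -90) ⇒ config: θ0=180°, θ1=90°, θ2=0°
no other 2-command option fits: unique.

rotate(2, -90), rotate(2, -90)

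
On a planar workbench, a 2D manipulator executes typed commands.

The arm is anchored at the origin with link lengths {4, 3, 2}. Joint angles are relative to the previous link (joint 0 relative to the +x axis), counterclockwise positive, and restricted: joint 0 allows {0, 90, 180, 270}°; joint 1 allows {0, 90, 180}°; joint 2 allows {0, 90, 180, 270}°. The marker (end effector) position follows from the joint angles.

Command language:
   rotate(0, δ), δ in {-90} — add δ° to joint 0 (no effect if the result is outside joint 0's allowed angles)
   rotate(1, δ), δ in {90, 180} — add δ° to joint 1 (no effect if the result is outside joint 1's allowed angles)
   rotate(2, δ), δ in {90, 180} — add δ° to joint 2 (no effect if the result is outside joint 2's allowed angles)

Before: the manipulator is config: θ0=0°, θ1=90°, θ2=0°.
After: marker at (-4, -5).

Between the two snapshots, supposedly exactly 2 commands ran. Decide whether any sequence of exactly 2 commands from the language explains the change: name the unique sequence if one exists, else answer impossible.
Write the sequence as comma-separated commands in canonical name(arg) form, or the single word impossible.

initial: config: θ0=0°, θ1=90°, θ2=0°
1. rotate(0, -90) → config: θ0=270°, θ1=90°, θ2=0°
2. rotate(0, -90) → config: θ0=180°, θ1=90°, θ2=0°
no other 2-command option fits: unique.

rotate(0, -90), rotate(0, -90)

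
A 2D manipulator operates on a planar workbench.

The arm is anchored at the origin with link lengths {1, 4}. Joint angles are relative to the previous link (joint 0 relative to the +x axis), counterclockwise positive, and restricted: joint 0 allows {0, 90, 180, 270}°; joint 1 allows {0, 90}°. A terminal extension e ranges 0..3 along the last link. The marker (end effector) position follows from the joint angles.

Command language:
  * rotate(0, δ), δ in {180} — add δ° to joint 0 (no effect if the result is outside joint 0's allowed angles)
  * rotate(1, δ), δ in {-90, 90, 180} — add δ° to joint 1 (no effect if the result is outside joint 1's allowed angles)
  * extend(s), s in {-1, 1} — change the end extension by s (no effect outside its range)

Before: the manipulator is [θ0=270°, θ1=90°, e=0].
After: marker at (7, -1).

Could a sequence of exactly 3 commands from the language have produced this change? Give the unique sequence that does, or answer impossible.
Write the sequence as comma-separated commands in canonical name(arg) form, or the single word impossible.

start: [θ0=270°, θ1=90°, e=0]
1. extend(1) → [θ0=270°, θ1=90°, e=1]
2. extend(1) → [θ0=270°, θ1=90°, e=2]
3. extend(1) → [θ0=270°, θ1=90°, e=3]
all 216 alternatives checked — unique.

extend(1), extend(1), extend(1)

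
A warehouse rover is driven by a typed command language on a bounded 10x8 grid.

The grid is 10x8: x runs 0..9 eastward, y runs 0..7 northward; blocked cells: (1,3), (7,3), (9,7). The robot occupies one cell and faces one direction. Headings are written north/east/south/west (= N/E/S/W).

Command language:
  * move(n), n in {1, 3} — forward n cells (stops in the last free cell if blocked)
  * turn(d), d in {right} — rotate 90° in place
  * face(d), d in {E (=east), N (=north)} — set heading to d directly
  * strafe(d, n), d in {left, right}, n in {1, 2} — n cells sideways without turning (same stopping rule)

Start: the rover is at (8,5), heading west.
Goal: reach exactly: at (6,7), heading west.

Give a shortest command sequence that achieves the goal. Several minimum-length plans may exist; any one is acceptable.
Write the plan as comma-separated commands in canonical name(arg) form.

move(1), move(1), strafe(right, 2)

initial: at (8,5), heading west
t=1 move(1) ⇒ at (7,5), heading west
t=2 move(1) ⇒ at (6,5), heading west
t=3 strafe(right, 2) ⇒ at (6,7), heading west
shorter routes all fall short; 3 is best.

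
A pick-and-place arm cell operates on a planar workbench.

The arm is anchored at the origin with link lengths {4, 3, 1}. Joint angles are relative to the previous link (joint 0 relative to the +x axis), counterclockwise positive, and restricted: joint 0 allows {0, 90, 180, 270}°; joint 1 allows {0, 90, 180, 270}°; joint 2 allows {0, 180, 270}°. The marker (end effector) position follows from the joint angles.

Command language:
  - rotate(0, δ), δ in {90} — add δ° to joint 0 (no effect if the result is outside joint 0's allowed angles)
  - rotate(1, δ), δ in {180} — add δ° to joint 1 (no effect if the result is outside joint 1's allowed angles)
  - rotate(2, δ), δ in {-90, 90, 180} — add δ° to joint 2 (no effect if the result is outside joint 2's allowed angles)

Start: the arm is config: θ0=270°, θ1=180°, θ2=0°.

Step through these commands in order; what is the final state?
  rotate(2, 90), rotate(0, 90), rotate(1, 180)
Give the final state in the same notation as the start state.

config: θ0=0°, θ1=0°, θ2=0°

begin: config: θ0=270°, θ1=180°, θ2=0°
step 1 (rotate(2, 90)): config: θ0=270°, θ1=180°, θ2=0°
step 2 (rotate(0, 90)): config: θ0=0°, θ1=180°, θ2=0°
step 3 (rotate(1, 180)): config: θ0=0°, θ1=0°, θ2=0°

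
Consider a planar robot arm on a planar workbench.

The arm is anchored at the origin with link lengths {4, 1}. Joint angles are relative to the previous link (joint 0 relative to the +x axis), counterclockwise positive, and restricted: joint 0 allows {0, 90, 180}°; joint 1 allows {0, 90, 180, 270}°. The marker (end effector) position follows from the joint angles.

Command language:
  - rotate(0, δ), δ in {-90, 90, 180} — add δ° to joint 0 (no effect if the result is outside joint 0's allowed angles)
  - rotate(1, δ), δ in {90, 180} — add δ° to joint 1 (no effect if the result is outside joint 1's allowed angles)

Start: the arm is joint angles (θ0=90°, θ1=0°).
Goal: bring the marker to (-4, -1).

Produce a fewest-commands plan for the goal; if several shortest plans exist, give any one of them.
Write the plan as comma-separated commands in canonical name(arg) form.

rotate(0, 90), rotate(1, 90)

initial: joint angles (θ0=90°, θ1=0°)
step 1 (rotate(0, 90)): joint angles (θ0=180°, θ1=0°)
step 2 (rotate(1, 90)): joint angles (θ0=180°, θ1=90°)
minimal: 2 command(s), checked below 2.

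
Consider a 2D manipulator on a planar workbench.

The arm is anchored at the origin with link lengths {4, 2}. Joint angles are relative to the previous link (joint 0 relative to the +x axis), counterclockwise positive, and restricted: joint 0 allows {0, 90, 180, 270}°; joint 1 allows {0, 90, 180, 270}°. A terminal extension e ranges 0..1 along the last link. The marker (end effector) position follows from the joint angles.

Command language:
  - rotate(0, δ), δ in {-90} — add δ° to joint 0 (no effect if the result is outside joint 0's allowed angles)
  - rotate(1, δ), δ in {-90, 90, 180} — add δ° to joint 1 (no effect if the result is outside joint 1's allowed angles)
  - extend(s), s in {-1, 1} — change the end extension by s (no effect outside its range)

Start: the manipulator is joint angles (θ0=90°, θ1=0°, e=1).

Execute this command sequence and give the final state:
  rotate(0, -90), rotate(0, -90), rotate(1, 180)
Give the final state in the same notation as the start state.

joint angles (θ0=270°, θ1=180°, e=1)

initial: joint angles (θ0=90°, θ1=0°, e=1)
[1] after rotate(0, -90): joint angles (θ0=0°, θ1=0°, e=1)
[2] after rotate(0, -90): joint angles (θ0=270°, θ1=0°, e=1)
[3] after rotate(1, 180): joint angles (θ0=270°, θ1=180°, e=1)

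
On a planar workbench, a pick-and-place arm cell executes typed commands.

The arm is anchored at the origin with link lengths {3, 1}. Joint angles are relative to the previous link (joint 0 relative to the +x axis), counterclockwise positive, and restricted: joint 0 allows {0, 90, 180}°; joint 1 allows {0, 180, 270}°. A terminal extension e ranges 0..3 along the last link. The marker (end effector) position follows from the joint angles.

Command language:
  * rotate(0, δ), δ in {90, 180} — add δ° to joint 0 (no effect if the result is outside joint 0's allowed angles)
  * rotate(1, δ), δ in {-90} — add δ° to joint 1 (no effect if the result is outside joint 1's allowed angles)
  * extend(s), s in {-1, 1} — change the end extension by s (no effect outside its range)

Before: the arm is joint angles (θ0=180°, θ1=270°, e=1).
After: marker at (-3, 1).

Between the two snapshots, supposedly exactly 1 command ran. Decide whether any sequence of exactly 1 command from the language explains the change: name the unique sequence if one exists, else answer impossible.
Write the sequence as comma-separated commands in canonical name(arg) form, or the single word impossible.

extend(-1)

begin: joint angles (θ0=180°, θ1=270°, e=1)
1. extend(-1) → joint angles (θ0=180°, θ1=270°, e=0)
no rival 1-sequence matches.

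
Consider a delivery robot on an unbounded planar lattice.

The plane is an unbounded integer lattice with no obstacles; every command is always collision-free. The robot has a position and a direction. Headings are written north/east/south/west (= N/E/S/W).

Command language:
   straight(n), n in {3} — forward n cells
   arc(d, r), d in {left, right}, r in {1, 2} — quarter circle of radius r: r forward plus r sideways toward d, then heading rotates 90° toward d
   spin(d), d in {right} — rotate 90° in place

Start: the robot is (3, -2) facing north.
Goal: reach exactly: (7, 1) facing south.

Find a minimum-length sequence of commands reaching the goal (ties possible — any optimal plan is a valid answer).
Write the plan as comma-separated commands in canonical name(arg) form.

start: (3, -2) facing north
t=1 straight(3) ⇒ (3, 1) facing north
t=2 arc(right, 2) ⇒ (5, 3) facing east
t=3 arc(right, 2) ⇒ (7, 1) facing south
minimal: 3 command(s), checked below 3.

straight(3), arc(right, 2), arc(right, 2)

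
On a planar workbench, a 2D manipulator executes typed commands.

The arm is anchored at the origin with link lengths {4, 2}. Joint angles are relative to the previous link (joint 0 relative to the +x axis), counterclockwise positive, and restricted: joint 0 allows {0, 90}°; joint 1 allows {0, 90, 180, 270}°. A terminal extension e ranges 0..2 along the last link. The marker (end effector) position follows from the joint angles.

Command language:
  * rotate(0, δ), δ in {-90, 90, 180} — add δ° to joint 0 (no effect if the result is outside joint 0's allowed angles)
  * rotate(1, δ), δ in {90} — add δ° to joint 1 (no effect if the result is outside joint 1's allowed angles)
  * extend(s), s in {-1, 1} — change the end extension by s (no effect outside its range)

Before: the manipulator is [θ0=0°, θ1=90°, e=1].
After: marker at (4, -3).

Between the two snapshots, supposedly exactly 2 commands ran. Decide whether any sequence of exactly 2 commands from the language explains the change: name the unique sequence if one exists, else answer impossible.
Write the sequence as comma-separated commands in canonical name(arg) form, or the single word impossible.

rotate(1, 90), rotate(1, 90)

from: [θ0=0°, θ1=90°, e=1]
t=1 rotate(1, 90) ⇒ [θ0=0°, θ1=180°, e=1]
t=2 rotate(1, 90) ⇒ [θ0=0°, θ1=270°, e=1]
uniquely the one of 36 2-step routes that fits.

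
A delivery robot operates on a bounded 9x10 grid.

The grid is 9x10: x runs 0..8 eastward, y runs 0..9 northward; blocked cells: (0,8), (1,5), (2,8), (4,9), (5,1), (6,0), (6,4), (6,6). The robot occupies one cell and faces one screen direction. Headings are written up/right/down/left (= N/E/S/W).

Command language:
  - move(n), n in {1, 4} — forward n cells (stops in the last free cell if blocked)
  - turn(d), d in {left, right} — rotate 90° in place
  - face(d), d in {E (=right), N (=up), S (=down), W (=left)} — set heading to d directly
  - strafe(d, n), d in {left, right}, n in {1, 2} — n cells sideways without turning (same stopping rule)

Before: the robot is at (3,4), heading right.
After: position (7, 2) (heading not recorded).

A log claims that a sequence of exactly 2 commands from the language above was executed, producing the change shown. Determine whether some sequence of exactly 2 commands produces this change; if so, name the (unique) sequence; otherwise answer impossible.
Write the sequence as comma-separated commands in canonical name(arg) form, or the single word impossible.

key: running move(4) before strafe(right, 2) would end elsewhere — order is forced
from: at (3,4), heading right
step 1 (strafe(right, 2)): at (3,2), heading right
step 2 (move(4)): at (7,2), heading right
no other 2-command option fits: unique.

strafe(right, 2), move(4)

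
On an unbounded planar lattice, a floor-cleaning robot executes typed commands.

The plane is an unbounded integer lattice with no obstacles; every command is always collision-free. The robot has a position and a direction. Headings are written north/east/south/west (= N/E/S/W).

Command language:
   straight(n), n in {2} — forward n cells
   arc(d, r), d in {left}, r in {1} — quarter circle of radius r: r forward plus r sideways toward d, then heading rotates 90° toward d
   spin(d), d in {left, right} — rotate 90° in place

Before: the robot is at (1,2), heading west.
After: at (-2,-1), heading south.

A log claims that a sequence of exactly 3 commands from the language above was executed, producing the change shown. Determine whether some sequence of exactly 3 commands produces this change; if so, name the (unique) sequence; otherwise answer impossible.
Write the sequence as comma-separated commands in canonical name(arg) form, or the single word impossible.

straight(2), arc(left, 1), straight(2)

key: position moved to (-2,-1) AND the heading swung to S — translation plus rotation needed
begin: at (1,2), heading west
[1] after straight(2): at (-1,2), heading west
[2] after arc(left, 1): at (-2,1), heading south
[3] after straight(2): at (-2,-1), heading south
uniquely the one of 64 3-step routes that fits.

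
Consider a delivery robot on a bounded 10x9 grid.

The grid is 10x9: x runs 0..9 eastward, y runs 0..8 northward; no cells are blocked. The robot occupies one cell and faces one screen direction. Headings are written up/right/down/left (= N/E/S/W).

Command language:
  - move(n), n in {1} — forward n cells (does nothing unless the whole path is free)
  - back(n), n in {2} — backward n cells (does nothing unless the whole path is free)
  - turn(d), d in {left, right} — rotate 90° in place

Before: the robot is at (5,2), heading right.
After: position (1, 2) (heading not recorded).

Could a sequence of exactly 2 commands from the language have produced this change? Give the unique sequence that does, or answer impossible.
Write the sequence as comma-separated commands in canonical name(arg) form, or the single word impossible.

begin: at (5,2), heading right
1. back(2) → at (3,2), heading right
2. back(2) → at (1,2), heading right
no rival 2-sequence matches.

back(2), back(2)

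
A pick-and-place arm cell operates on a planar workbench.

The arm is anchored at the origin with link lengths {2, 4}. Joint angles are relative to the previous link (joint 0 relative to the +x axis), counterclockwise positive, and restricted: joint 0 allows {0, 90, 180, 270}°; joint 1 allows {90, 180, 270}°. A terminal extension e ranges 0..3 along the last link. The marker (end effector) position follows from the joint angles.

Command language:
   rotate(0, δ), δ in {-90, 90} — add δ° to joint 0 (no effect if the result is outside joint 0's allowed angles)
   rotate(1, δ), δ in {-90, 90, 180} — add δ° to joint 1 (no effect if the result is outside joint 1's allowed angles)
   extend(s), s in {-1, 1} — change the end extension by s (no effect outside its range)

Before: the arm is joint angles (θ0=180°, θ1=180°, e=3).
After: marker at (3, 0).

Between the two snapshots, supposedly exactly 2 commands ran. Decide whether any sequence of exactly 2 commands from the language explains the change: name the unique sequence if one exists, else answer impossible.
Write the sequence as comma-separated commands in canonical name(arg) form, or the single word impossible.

start: joint angles (θ0=180°, θ1=180°, e=3)
[1] after extend(-1): joint angles (θ0=180°, θ1=180°, e=2)
[2] after extend(-1): joint angles (θ0=180°, θ1=180°, e=1)
uniquely the one of 49 2-step routes that fits.

extend(-1), extend(-1)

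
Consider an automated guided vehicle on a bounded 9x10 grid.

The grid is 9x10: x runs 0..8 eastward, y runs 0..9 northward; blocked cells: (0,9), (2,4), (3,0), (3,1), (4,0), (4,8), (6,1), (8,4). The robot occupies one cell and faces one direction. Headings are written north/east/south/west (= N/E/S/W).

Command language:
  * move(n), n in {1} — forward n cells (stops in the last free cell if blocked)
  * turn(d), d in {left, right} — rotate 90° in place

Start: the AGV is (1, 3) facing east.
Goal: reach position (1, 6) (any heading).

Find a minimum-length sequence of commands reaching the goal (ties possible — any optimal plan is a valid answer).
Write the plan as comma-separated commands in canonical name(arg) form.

from: (1, 3) facing east
t=1 turn(left) ⇒ (1, 3) facing north
t=2 move(1) ⇒ (1, 4) facing north
t=3 move(1) ⇒ (1, 5) facing north
t=4 move(1) ⇒ (1, 6) facing north
minimal: 4 command(s), checked below 4.

turn(left), move(1), move(1), move(1)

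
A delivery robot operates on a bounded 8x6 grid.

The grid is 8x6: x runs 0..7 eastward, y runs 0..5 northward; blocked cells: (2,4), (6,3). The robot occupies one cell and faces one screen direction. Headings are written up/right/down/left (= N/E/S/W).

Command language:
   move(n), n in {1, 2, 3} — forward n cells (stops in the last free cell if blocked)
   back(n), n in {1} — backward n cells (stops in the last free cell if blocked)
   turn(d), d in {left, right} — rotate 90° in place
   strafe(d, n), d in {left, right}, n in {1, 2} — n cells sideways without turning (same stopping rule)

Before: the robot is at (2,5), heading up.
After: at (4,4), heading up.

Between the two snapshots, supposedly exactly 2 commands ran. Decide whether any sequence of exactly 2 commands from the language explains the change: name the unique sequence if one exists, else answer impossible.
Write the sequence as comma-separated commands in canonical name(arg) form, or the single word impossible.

key: heading stays N — no command in the sequence turns
t0: at (2,5), heading up
1. strafe(right, 2) → at (4,5), heading up
2. back(1) → at (4,4), heading up
all 100 alternatives checked — unique.

strafe(right, 2), back(1)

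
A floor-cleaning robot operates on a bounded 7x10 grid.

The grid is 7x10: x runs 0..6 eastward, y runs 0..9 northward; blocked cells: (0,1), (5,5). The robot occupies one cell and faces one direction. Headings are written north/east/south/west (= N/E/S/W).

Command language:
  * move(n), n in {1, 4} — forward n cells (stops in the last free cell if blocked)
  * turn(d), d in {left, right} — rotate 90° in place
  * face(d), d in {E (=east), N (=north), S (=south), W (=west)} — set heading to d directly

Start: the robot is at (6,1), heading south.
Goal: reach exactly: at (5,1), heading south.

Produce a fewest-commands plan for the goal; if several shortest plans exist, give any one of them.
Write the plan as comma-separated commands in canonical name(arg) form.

turn(right), move(1), turn(left)

begin: at (6,1), heading south
step 1 (turn(right)): at (6,1), heading west
step 2 (move(1)): at (5,1), heading west
step 3 (turn(left)): at (5,1), heading south
nothing shorter than 3 reaches the goal.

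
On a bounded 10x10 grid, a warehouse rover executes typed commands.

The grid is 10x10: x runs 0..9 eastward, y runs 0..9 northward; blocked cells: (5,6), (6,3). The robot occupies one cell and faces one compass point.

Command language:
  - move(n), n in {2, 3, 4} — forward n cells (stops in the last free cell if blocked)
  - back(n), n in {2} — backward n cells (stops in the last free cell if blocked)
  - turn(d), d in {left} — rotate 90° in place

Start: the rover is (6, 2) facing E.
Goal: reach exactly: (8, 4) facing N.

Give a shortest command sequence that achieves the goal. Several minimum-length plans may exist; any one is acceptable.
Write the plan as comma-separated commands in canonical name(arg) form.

from: (6, 2) facing E
t=1 move(2) ⇒ (8, 2) facing E
t=2 turn(left) ⇒ (8, 2) facing N
t=3 move(2) ⇒ (8, 4) facing N
no 2-step plan works, so 3 is optimal.

move(2), turn(left), move(2)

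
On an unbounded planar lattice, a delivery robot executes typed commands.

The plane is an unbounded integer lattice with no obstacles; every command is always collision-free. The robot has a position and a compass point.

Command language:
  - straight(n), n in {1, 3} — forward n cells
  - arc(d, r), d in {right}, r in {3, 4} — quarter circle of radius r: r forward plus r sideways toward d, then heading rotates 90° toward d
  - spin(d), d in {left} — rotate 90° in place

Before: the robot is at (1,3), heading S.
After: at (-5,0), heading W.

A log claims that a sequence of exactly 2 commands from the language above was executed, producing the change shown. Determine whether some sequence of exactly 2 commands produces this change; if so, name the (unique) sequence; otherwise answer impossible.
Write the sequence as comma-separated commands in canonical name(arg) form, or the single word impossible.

arc(right, 3), straight(3)

key: cell and facing (now W) both changed — the 2 commands mix motion and turning
from: at (1,3), heading S
t=1 arc(right, 3) ⇒ at (-2,0), heading W
t=2 straight(3) ⇒ at (-5,0), heading W
uniquely the one of 25 2-step routes that fits.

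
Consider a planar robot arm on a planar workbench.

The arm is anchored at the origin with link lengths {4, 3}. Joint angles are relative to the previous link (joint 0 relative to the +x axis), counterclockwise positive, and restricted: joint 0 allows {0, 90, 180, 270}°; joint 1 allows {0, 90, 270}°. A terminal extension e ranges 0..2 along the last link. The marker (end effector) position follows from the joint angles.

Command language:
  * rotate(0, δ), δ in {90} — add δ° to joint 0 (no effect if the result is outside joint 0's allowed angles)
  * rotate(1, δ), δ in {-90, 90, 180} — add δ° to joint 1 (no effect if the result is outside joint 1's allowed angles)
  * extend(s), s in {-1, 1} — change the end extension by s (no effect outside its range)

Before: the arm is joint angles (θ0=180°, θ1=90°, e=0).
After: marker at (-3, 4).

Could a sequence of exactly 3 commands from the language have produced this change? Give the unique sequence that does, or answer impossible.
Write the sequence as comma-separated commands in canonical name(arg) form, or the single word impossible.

rotate(0, 90), rotate(0, 90), rotate(0, 90)

start: joint angles (θ0=180°, θ1=90°, e=0)
t=1 rotate(0, 90) ⇒ joint angles (θ0=270°, θ1=90°, e=0)
t=2 rotate(0, 90) ⇒ joint angles (θ0=0°, θ1=90°, e=0)
t=3 rotate(0, 90) ⇒ joint angles (θ0=90°, θ1=90°, e=0)
uniquely the one of 216 3-step routes that fits.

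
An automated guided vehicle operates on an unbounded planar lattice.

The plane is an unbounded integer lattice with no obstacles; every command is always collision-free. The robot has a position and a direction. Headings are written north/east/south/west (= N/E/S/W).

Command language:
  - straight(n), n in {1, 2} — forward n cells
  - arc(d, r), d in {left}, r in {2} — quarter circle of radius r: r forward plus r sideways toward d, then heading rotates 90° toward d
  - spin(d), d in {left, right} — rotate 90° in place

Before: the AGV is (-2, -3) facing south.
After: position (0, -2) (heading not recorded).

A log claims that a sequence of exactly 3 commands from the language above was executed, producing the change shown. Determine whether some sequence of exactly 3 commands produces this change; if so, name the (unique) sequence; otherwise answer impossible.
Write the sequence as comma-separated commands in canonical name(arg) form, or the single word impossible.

key: running arc(left, 2) before straight(1) would end elsewhere — order is forced
from: (-2, -3) facing south
[1] after straight(1): (-2, -4) facing south
[2] after spin(left): (-2, -4) facing east
[3] after arc(left, 2): (0, -2) facing north
all 125 alternatives checked — unique.

straight(1), spin(left), arc(left, 2)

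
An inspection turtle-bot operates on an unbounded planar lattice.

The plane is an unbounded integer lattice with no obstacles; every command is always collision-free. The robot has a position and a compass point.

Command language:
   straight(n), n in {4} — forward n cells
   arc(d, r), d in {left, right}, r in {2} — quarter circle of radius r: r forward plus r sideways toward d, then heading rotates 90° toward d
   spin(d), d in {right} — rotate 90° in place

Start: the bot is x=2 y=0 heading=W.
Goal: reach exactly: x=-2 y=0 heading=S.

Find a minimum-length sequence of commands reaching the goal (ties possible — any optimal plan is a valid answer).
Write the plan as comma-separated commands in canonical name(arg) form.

t0: x=2 y=0 heading=W
1. spin(right) → x=2 y=0 heading=N
2. arc(left, 2) → x=0 y=2 heading=W
3. arc(left, 2) → x=-2 y=0 heading=S
no 2-step plan works, so 3 is optimal.

spin(right), arc(left, 2), arc(left, 2)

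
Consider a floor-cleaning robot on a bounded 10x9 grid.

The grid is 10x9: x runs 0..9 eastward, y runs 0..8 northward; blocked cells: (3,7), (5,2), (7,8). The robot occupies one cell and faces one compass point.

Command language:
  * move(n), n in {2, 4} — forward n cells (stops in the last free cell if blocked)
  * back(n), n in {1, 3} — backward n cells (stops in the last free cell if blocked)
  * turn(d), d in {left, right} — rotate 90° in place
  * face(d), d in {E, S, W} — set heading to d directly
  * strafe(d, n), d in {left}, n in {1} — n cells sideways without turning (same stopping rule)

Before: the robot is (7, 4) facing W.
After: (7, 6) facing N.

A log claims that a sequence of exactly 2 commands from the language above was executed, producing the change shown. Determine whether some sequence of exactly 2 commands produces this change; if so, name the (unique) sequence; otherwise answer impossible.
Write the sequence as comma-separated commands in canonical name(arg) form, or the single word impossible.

key: position moved to (7,6) AND the heading swung to N — translation plus rotation needed
initial: (7, 4) facing W
[1] after turn(right): (7, 4) facing N
[2] after move(2): (7, 6) facing N
all 100 alternatives checked — unique.

turn(right), move(2)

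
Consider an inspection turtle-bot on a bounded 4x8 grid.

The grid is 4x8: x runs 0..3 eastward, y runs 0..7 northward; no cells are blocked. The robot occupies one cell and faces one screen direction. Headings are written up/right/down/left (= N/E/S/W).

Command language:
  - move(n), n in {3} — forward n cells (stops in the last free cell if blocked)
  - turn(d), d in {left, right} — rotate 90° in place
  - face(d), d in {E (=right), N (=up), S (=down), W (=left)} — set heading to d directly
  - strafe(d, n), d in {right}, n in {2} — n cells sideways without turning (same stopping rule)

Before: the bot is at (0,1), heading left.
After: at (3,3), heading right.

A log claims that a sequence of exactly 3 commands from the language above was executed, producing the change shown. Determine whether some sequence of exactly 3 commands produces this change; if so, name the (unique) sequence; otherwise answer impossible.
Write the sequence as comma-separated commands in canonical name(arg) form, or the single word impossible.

key: cell and facing (now E) both changed — the 3 commands mix motion and turning
from: at (0,1), heading left
t=1 strafe(right, 2) ⇒ at (0,3), heading left
t=2 face(E) ⇒ at (0,3), heading right
t=3 move(3) ⇒ at (3,3), heading right
uniquely the one of 512 3-step routes that fits.

strafe(right, 2), face(E), move(3)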